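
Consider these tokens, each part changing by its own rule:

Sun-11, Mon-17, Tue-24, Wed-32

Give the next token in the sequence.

Day goes Sun, Mon, Tue, Wed → Thu (runs through the weekdays Mon→Sun).
Second component: 11, 17, 24, 32 → 41 (differences are 6, 7, 8, … (increasing by 1 each time)).
Combining the parts gives Thu-41.

Thu-41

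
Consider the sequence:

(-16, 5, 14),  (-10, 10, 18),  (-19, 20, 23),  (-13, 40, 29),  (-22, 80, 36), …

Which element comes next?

First value: -16, -10, -19, -13, -22 → -16 (alternating steps +6, −9, +6, −9, …).
Second value: ×2 each step, so 5, 10, 20, 40, 80 → 160.
Third value — differences are 4, 5, 6, … (increasing by 1 each time): 14, 18, 23, 29, 36 → 44.
Putting it together: (-16, 160, 44).

(-16, 160, 44)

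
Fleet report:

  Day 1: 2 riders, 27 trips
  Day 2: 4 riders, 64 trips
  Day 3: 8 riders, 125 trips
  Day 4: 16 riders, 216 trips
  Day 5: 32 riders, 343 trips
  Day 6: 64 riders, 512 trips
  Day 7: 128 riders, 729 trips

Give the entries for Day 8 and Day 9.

Riders: ×2 each step, so 2, 4, 8, 16, 32, 64, 128 → 256 → 512.
Trips: 27, 64, 125, 216, 343, 512, 729 → 1000 → 1331 (perfect cubes: 3³, 4³, 5³, …).
Putting the parts together: 256 riders, 1000 trips and then 512 riders, 1331 trips.

256 riders, 1000 trips; 512 riders, 1331 trips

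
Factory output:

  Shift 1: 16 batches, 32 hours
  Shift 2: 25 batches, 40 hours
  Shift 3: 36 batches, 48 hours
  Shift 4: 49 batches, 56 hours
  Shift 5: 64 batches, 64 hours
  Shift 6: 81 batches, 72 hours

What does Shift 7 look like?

100 batches, 80 hours

Batches — perfect squares: 4², 5², 6², …: 16, 25, 36, 49, 64, 81 → 100.
Hours goes 32, 40, 48, 56, 64, 72 → 80 (+8 each step).
Putting it together: 100 batches, 80 hours.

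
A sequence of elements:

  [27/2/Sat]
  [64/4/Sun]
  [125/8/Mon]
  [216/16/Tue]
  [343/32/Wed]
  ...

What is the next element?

First part — perfect cubes: 3³, 4³, 5³, …: 27, 64, 125, 216, 343 → 512.
Second part: 2, 4, 8, 16, 32 → 64 (×2 each step).
Day goes Sat, Sun, Mon, Tue, Wed → Thu (runs through the weekdays Mon→Sun).
Combining the parts gives [512/64/Thu].

[512/64/Thu]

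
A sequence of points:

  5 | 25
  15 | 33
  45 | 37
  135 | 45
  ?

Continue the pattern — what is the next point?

For the first value, ×3 each step: 5, 15, 45, 135 → 405.
Second value — alternating steps +8, +4, +8, +4, …: 25, 33, 37, 45 → 49.
Putting it together: 405 | 49.

405 | 49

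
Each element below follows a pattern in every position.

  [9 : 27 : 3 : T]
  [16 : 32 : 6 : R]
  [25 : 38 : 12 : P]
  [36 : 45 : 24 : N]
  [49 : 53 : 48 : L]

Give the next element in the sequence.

For the first slot, perfect squares: 3², 4², 5², …: 9, 16, 25, 36, 49 → 64.
Second slot: differences are 5, 6, 7, … (increasing by 1 each time); 27, 32, 38, 45, 53 → 62.
For the third slot, ×2 each step: 3, 6, 12, 24, 48 → 96.
Letter: letters move back 2 places in the alphabet, so T, R, P, N, L → J.
Combining the parts gives [64 : 62 : 96 : J].

[64 : 62 : 96 : J]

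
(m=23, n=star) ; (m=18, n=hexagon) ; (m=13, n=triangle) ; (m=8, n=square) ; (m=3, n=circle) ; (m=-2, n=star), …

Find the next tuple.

(m=-7, n=hexagon)

M: 23, 18, 13, 8, 3, -2 → -7 (−5 each step).
For the n, repeats star → hexagon → triangle → square → circle: star, hexagon, triangle, square, circle, star → hexagon.
Putting it together: (m=-7, n=hexagon).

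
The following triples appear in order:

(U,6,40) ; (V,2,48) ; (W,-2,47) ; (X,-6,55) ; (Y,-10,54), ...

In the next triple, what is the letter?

For the letter, letters move forward 1 place in the alphabet: U, V, W, X, Y → Z.
Second coordinate goes 6, 2, -2, -6, -10 → -14 (−4 each step).
Third coordinate: 40, 48, 47, 55, 54 → 62 (alternating steps +8, −1, +8, −1, …).

Z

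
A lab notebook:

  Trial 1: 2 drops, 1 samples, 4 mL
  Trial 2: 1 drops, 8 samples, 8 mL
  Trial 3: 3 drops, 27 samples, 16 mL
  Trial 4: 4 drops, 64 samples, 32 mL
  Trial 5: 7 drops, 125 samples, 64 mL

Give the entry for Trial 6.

11 drops, 216 samples, 128 mL

Drops — each term is the sum of the two before it: 2, 1, 3, 4, 7 → 11.
For the samples, perfect cubes: 1³, 2³, 3³, …: 1, 8, 27, 64, 125 → 216.
For the mL, ×2 each step: 4, 8, 16, 32, 64 → 128.
Combining the parts gives 11 drops, 216 samples, 128 mL.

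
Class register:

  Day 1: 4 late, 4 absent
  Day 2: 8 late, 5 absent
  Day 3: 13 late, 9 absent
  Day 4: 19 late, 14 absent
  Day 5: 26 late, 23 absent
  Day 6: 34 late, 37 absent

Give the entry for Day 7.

Late: differences are 4, 5, 6, … (increasing by 1 each time), so 4, 8, 13, 19, 26, 34 → 43.
Absent — each term is the sum of the two before it: 4, 5, 9, 14, 23, 37 → 60.
So the next row is 43 late, 60 absent.

43 late, 60 absent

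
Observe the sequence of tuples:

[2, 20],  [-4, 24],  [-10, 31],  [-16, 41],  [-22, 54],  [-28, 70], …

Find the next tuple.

[-34, 89]

First component — −6 each step: 2, -4, -10, -16, -22, -28 → -34.
Second component goes 20, 24, 31, 41, 54, 70 → 89 (differences are 4, 7, 10, … (increasing by 3 each time)).
So the next tuple is [-34, 89].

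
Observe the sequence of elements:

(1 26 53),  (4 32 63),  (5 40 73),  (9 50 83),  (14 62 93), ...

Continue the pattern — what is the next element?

First slot: 1, 4, 5, 9, 14 → 23 (each term is the sum of the two before it).
Second slot — differences are 6, 8, 10, … (increasing by 2 each time): 26, 32, 40, 50, 62 → 76.
Third slot — +10 each step: 53, 63, 73, 83, 93 → 103.
So the next element is (23 76 103).

(23 76 103)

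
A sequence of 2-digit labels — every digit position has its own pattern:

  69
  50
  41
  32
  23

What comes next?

14

First digit: 6, 5, 4, 3, 2 → 1 (−1 each step, mod 10).
Second digit goes 9, 0, 1, 2, 3 → 4 (+1 each step, mod 10).
So the next label is 14.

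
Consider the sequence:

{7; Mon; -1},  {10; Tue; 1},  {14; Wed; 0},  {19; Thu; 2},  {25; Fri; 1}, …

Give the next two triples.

For the first component, differences are 3, 4, 5, … (increasing by 1 each time): 7, 10, 14, 19, 25 → 32 → 40.
Day — runs through the weekdays Mon→Sun: Mon, Tue, Wed, Thu, Fri → Sat → Sun.
For the third component, alternating steps +2, −1, +2, −1, …: -1, 1, 0, 2, 1 → 3 → 2.
Putting the parts together: {32; Sat; 3} and then {40; Sun; 2}.

{32; Sat; 3}, {40; Sun; 2}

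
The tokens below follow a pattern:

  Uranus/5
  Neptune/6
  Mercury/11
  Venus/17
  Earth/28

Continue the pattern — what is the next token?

Mars/45

Planet: runs through the planets Mercury→Neptune; Uranus, Neptune, Mercury, Venus, Earth → Mars.
Second component: 5, 6, 11, 17, 28 → 45 (each term is the sum of the two before it).
Putting it together: Mars/45.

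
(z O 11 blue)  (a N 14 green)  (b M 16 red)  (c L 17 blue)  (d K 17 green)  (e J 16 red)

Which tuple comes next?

(f I 14 blue)

First letter — letters move forward 1 place in the alphabet, wrapping Z→A: z, a, b, c, d, e → f.
Second letter — letters move back 1 place in the alphabet: O, N, M, L, K, J → I.
Third component: 11, 14, 16, 17, 17, 16 → 14 (differences are 3, 2, 1, … (decreasing by 1 each time)).
Colour — repeats blue → green → red: blue, green, red, blue, green, red → blue.
So the next tuple is (f I 14 blue).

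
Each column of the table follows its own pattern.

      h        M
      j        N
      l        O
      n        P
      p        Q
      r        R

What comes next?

t  S

First letter — letters move forward 2 places in the alphabet: h, j, l, n, p, r → t.
Second letter: M, N, O, P, Q, R → S (letters move forward 1 place in the alphabet).
Putting it together: t  S.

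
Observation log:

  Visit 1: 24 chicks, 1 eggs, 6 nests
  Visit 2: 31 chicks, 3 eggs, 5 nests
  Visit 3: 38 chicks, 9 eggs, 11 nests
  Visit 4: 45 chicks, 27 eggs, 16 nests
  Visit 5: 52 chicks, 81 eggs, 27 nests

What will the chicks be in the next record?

59

Chicks: +7 each step; 24, 31, 38, 45, 52 → 59.
Eggs goes 1, 3, 9, 27, 81 → 243 (×3 each step).
Nests — each term is the sum of the two before it: 6, 5, 11, 16, 27 → 43.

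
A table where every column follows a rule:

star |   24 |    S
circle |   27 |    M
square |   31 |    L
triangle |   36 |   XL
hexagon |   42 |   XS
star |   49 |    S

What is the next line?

Shape: star, circle, square, triangle, hexagon, star → circle (repeats star → circle → square → triangle → hexagon).
Second component: 24, 27, 31, 36, 42, 49 → 57 (differences are 3, 4, 5, … (increasing by 1 each time)).
Size: repeats S → M → L → XL → XS; S, M, L, XL, XS, S → M.
Putting it together: circle  57  M.

circle  57  M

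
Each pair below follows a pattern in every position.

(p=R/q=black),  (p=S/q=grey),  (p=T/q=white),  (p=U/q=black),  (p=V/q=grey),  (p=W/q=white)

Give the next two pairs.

P — letters move forward 1 place in the alphabet: R, S, T, U, V, W → X → Y.
Q goes black, grey, white, black, grey, white → black → grey (repeats black → grey → white).
Putting the parts together: (p=X/q=black) and then (p=Y/q=grey).

(p=X/q=black), (p=Y/q=grey)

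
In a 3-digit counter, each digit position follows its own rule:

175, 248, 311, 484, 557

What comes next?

For the first digit, +1 each step, mod 10: 1, 2, 3, 4, 5 → 6.
Second digit: −3 each step, mod 10; 7, 4, 1, 8, 5 → 2.
Third digit goes 5, 8, 1, 4, 7 → 0 (+3 each step, mod 10).
Combining the parts gives 620.

620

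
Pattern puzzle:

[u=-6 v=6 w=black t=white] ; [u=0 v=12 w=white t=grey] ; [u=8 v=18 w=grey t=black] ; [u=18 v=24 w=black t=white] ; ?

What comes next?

U goes -6, 0, 8, 18 → 30 (differences are 6, 8, 10, … (increasing by 2 each time)).
V: +6 each step; 6, 12, 18, 24 → 30.
For the w, repeats black → white → grey: black, white, grey, black → white.
For the t, repeats white → grey → black: white, grey, black, white → grey.
So the next tuple is [u=30 v=30 w=white t=grey].

[u=30 v=30 w=white t=grey]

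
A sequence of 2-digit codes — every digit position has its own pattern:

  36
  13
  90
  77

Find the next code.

54

First digit — −2 each step, mod 10: 3, 1, 9, 7 → 5.
Second digit: −3 each step, mod 10; 6, 3, 0, 7 → 4.
So the next code is 54.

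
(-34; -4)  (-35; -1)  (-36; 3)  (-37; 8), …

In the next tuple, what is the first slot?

First slot — −1 each step: -34, -35, -36, -37 → -38.

-38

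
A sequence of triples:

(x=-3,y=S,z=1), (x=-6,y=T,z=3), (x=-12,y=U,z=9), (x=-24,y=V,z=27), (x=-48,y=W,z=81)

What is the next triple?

(x=-96,y=X,z=243)

For the x, ×2 each step: -3, -6, -12, -24, -48 → -96.
Y: letters move forward 1 place in the alphabet, so S, T, U, V, W → X.
For the z, ×3 each step: 1, 3, 9, 27, 81 → 243.
So the next triple is (x=-96,y=X,z=243).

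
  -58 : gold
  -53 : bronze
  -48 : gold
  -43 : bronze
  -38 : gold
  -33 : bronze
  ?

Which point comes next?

-28 : gold

For the first coordinate, +5 each step: -58, -53, -48, -43, -38, -33 → -28.
Rank: alternates gold ↔ bronze; gold, bronze, gold, bronze, gold, bronze → gold.
So the next point is -28 : gold.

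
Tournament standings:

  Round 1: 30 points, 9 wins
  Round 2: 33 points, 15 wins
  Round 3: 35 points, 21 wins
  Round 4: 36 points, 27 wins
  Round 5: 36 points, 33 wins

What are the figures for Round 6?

35 points, 39 wins

For the points, differences are 3, 2, 1, … (decreasing by 1 each time): 30, 33, 35, 36, 36 → 35.
Wins goes 9, 15, 21, 27, 33 → 39 (+6 each step).
So the next row is 35 points, 39 wins.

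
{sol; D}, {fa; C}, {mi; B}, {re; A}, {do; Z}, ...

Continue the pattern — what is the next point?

{ti; Y}

For the note, runs backward through the solfège scale do→ti: sol, fa, mi, re, do → ti.
For the letter, letters move back 1 place in the alphabet, wrapping A→Z: D, C, B, A, Z → Y.
Putting it together: {ti; Y}.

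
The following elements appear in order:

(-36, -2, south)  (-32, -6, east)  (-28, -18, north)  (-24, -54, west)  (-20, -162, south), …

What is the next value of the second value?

-486

First value: +4 each step, so -36, -32, -28, -24, -20 → -16.
Second value — ×3 each step: -2, -6, -18, -54, -162 → -486.
Direction: south, east, north, west, south → east (repeats south → east → north → west).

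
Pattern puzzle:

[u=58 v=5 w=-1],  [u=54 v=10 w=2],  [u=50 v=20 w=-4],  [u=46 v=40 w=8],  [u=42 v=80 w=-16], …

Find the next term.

U: −4 each step; 58, 54, 50, 46, 42 → 38.
V goes 5, 10, 20, 40, 80 → 160 (×2 each step).
W goes -1, 2, -4, 8, -16 → 32 (×(-2) each step).
Putting it together: [u=38 v=160 w=32].

[u=38 v=160 w=32]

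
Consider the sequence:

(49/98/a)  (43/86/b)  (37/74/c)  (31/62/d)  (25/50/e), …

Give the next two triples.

First part: −6 each step, so 49, 43, 37, 31, 25 → 19 → 13.
Second part: 98, 86, 74, 62, 50 → 38 → 26 (always 2 × the first part).
Letter: a, b, c, d, e → f → g (letters move forward 1 place in the alphabet).
Putting the parts together: (19/38/f) and then (13/26/g).

(19/38/f), (13/26/g)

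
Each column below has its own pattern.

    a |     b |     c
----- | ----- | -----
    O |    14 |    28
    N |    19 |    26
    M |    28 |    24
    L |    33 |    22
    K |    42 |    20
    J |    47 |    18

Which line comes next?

I  56  16

For the column a, letters move back 1 place in the alphabet: O, N, M, L, K, J → I.
Column b — alternating steps +5, +9, +5, +9, …: 14, 19, 28, 33, 42, 47 → 56.
Column c: −2 each step; 28, 26, 24, 22, 20, 18 → 16.
So the next line is I  56  16.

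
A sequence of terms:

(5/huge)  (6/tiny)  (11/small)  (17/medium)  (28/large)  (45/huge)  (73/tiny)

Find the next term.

First coordinate: each term is the sum of the two before it; 5, 6, 11, 17, 28, 45, 73 → 118.
Size: huge, tiny, small, medium, large, huge, tiny → small (repeats huge → tiny → small → medium → large).
So the next term is (118/small).

(118/small)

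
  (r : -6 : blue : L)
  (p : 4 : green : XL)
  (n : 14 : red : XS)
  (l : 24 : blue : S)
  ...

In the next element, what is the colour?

Colour: repeats blue → green → red, so blue, green, red, blue → green.

green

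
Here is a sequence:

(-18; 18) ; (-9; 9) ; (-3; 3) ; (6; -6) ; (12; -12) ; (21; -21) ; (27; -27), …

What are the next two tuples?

(36; -36), (42; -42)

First component: -18, -9, -3, 6, 12, 21, 27 → 36 → 42 (alternating steps +9, +6, +9, +6, …).
Second component: 18, 9, 3, -6, -12, -21, -27 → -36 → -42 (always the negative of the first component).
So the next two tuples are (36; -36) and (42; -42).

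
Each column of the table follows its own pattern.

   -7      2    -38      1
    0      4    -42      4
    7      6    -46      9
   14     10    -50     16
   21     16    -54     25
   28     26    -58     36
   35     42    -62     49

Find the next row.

For the first component, +7 each step: -7, 0, 7, 14, 21, 28, 35 → 42.
Second component: each term is the sum of the two before it, so 2, 4, 6, 10, 16, 26, 42 → 68.
Third component — −4 each step: -38, -42, -46, -50, -54, -58, -62 → -66.
Fourth component: 1, 4, 9, 16, 25, 36, 49 → 64 (perfect squares: 1², 2², 3², …).
Putting it together: 42  68  -66  64.

42  68  -66  64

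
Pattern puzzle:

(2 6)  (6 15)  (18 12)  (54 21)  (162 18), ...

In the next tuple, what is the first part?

First part: 2, 6, 18, 54, 162 → 486 (×3 each step).

486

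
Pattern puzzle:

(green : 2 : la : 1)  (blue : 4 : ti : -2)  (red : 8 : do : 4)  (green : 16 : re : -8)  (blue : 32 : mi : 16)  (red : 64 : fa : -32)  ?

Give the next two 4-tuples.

(green : 128 : sol : 64), (blue : 256 : la : -128)

Colour: repeats green → blue → red, so green, blue, red, green, blue, red → green → blue.
For the second coordinate, ×2 each step: 2, 4, 8, 16, 32, 64 → 128 → 256.
Note — runs through the solfège scale do→ti: la, ti, do, re, mi, fa → sol → la.
Fourth coordinate goes 1, -2, 4, -8, 16, -32 → 64 → -128 (×(-2) each step).
Putting the parts together: (green : 128 : sol : 64) and then (blue : 256 : la : -128).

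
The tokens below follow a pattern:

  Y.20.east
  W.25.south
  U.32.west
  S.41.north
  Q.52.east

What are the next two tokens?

Letter goes Y, W, U, S, Q → O → M (letters move back 2 places in the alphabet).
Second component: differences are 5, 7, 9, … (increasing by 2 each time), so 20, 25, 32, 41, 52 → 65 → 80.
Direction: repeats east → south → west → north; east, south, west, north, east → south → west.
Putting the parts together: O.65.south and then M.80.west.

O.65.south, M.80.west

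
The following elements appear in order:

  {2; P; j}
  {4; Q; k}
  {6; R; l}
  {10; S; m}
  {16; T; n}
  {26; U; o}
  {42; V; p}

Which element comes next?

First value goes 2, 4, 6, 10, 16, 26, 42 → 68 (each term is the sum of the two before it).
For the first letter, letters move forward 1 place in the alphabet: P, Q, R, S, T, U, V → W.
Second letter: letters move forward 1 place in the alphabet, so j, k, l, m, n, o, p → q.
So the next element is {68; W; q}.

{68; W; q}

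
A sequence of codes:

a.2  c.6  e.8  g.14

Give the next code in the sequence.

Letter: letters move forward 2 places in the alphabet; a, c, e, g → i.
Second component: each term is the sum of the two before it, so 2, 6, 8, 14 → 22.
Combining the parts gives i.22.

i.22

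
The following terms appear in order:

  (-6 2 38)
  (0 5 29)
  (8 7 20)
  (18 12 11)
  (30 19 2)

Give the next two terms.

First coordinate: -6, 0, 8, 18, 30 → 44 → 60 (differences are 6, 8, 10, … (increasing by 2 each time)).
Second coordinate goes 2, 5, 7, 12, 19 → 31 → 50 (each term is the sum of the two before it).
Third coordinate goes 38, 29, 20, 11, 2 → -7 → -16 (−9 each step).
Putting the parts together: (44 31 -7) and then (60 50 -16).

(44 31 -7), (60 50 -16)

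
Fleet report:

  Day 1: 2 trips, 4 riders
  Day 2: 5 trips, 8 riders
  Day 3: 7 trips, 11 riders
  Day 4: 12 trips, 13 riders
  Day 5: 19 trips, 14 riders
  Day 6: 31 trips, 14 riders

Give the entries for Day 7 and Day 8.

50 trips, 13 riders; 81 trips, 11 riders

Trips — each term is the sum of the two before it: 2, 5, 7, 12, 19, 31 → 50 → 81.
For the riders, differences are 4, 3, 2, … (decreasing by 1 each time): 4, 8, 11, 13, 14, 14 → 13 → 11.
Putting the parts together: 50 trips, 13 riders and then 81 trips, 11 riders.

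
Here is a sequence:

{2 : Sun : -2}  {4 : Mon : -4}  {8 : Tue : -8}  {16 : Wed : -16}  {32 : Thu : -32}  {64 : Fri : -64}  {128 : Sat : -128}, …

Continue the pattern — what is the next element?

First slot goes 2, 4, 8, 16, 32, 64, 128 → 256 (×2 each step).
Day goes Sun, Mon, Tue, Wed, Thu, Fri, Sat → Sun (runs through the weekdays Mon→Sun).
Third slot: always the negative of the first slot; -2, -4, -8, -16, -32, -64, -128 → -256.
So the next element is {256 : Sun : -256}.

{256 : Sun : -256}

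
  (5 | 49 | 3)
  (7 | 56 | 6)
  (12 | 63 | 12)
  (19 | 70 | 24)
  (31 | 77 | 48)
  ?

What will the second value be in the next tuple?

Second value: +7 each step, so 49, 56, 63, 70, 77 → 84.

84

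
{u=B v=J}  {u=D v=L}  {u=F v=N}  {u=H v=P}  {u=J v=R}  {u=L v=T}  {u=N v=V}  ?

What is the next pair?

U: B, D, F, H, J, L, N → P (letters move forward 2 places in the alphabet).
For the v, letters move forward 2 places in the alphabet: J, L, N, P, R, T, V → X.
Combining the parts gives {u=P v=X}.

{u=P v=X}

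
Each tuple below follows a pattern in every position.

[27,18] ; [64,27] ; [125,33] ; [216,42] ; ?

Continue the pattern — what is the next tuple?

[343,48]

First component goes 27, 64, 125, 216 → 343 (perfect cubes: 3³, 4³, 5³, …).
Second component — alternating steps +9, +6, +9, +6, …: 18, 27, 33, 42 → 48.
Putting it together: [343,48].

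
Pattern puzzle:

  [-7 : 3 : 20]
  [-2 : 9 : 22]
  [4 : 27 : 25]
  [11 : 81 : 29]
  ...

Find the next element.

First value: differences are 5, 6, 7, … (increasing by 1 each time), so -7, -2, 4, 11 → 19.
Second value: ×3 each step; 3, 9, 27, 81 → 243.
Third value — differences are 2, 3, 4, … (increasing by 1 each time): 20, 22, 25, 29 → 34.
Combining the parts gives [19 : 243 : 34].

[19 : 243 : 34]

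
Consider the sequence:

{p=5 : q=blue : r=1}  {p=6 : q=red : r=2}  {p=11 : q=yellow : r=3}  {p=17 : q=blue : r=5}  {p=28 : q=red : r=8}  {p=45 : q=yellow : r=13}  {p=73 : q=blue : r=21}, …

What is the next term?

P: 5, 6, 11, 17, 28, 45, 73 → 118 (each term is the sum of the two before it).
Q goes blue, red, yellow, blue, red, yellow, blue → red (repeats blue → red → yellow).
R: each term is the sum of the two before it, so 1, 2, 3, 5, 8, 13, 21 → 34.
Combining the parts gives {p=118 : q=red : r=34}.

{p=118 : q=red : r=34}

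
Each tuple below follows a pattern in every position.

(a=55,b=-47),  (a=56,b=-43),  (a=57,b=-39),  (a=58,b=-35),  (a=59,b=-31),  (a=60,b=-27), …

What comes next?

(a=61,b=-23)

For the a, +1 each step: 55, 56, 57, 58, 59, 60 → 61.
B — +4 each step: -47, -43, -39, -35, -31, -27 → -23.
Combining the parts gives (a=61,b=-23).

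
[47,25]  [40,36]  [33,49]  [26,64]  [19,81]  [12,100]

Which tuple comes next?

First part — −7 each step: 47, 40, 33, 26, 19, 12 → 5.
Second part — perfect squares: 5², 6², 7², …: 25, 36, 49, 64, 81, 100 → 121.
Putting it together: [5,121].

[5,121]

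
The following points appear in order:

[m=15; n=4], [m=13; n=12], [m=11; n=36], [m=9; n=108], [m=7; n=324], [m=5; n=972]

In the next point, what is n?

N goes 4, 12, 36, 108, 324, 972 → 2916 (×3 each step).

2916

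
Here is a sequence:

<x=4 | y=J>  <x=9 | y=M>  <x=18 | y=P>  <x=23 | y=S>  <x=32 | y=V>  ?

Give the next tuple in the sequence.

<x=37 | y=Y>

X: alternating steps +5, +9, +5, +9, …; 4, 9, 18, 23, 32 → 37.
Y: letters move forward 3 places in the alphabet, so J, M, P, S, V → Y.
Putting it together: <x=37 | y=Y>.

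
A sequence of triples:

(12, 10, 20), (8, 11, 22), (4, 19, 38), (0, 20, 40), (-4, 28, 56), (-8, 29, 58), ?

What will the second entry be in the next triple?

37

Second entry — alternating steps +1, +8, +1, +8, …: 10, 11, 19, 20, 28, 29 → 37.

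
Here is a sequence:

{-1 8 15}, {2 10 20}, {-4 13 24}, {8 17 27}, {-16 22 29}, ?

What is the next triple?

First coordinate — ×(-2) each step: -1, 2, -4, 8, -16 → 32.
For the second coordinate, differences are 2, 3, 4, … (increasing by 1 each time): 8, 10, 13, 17, 22 → 28.
Third coordinate: 15, 20, 24, 27, 29 → 30 (differences are 5, 4, 3, … (decreasing by 1 each time)).
Combining the parts gives {32 28 30}.

{32 28 30}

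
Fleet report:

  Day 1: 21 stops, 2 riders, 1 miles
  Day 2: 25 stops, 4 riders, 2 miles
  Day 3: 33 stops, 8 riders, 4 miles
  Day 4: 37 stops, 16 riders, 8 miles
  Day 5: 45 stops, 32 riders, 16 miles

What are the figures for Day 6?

Stops: 21, 25, 33, 37, 45 → 49 (alternating steps +4, +8, +4, +8, …).
Riders — ×2 each step: 2, 4, 8, 16, 32 → 64.
Miles: ×2 each step; 1, 2, 4, 8, 16 → 32.
Putting it together: 49 stops, 64 riders, 32 miles.

49 stops, 64 riders, 32 miles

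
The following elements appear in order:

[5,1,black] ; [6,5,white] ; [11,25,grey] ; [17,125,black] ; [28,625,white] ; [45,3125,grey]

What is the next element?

[73,15625,black]

First entry goes 5, 6, 11, 17, 28, 45 → 73 (each term is the sum of the two before it).
Second entry — ×5 each step: 1, 5, 25, 125, 625, 3125 → 15625.
Shade: repeats black → white → grey, so black, white, grey, black, white, grey → black.
Combining the parts gives [73,15625,black].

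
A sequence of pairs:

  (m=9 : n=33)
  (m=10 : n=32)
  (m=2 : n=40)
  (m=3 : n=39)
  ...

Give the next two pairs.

(m=-5 : n=47), (m=-4 : n=46)

M goes 9, 10, 2, 3 → -5 → -4 (alternating steps +1, −8, +1, −8, …).
For the n, together with the m always sums to 42: 33, 32, 40, 39 → 47 → 46.
So the next two pairs are (m=-5 : n=47) and (m=-4 : n=46).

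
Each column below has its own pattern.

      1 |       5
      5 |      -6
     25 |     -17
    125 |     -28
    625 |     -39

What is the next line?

First component: ×5 each step; 1, 5, 25, 125, 625 → 3125.
Second component: −11 each step; 5, -6, -17, -28, -39 → -50.
So the next line is 3125  -50.

3125  -50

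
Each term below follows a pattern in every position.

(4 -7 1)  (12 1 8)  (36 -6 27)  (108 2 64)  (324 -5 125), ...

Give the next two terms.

(972 3 216), (2916 -4 343)

For the first value, ×3 each step: 4, 12, 36, 108, 324 → 972 → 2916.
Second value goes -7, 1, -6, 2, -5 → 3 → -4 (alternating steps +8, −7, +8, −7, …).
Third value: perfect cubes: 1³, 2³, 3³, …, so 1, 8, 27, 64, 125 → 216 → 343.
So the next two terms are (972 3 216) and (2916 -4 343).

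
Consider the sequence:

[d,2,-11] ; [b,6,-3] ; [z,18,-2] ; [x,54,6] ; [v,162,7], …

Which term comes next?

[t,486,15]

Letter goes d, b, z, x, v → t (letters move back 2 places in the alphabet, wrapping A→Z).
Second value: 2, 6, 18, 54, 162 → 486 (×3 each step).
Third value: alternating steps +8, +1, +8, +1, …, so -11, -3, -2, 6, 7 → 15.
Combining the parts gives [t,486,15].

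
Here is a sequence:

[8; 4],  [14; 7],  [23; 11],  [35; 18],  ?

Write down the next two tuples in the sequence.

First part: 8, 14, 23, 35 → 50 → 68 (differences are 6, 9, 12, … (increasing by 3 each time)).
Second part — each term is the sum of the two before it: 4, 7, 11, 18 → 29 → 47.
So the next two tuples are [50; 29] and [68; 47].

[50; 29], [68; 47]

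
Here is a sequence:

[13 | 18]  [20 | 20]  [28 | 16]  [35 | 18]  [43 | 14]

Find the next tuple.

[50 | 16]

First slot: 13, 20, 28, 35, 43 → 50 (alternating steps +7, +8, +7, +8, …).
Second slot: alternating steps +2, −4, +2, −4, …; 18, 20, 16, 18, 14 → 16.
So the next tuple is [50 | 16].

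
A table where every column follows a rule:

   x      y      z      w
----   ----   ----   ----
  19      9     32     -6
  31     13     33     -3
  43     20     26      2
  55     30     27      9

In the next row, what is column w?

18

Column w: differences are 3, 5, 7, … (increasing by 2 each time); -6, -3, 2, 9 → 18.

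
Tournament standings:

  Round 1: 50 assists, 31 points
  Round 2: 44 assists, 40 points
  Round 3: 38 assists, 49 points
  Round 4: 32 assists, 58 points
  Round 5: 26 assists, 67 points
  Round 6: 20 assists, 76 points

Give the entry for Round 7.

14 assists, 85 points

Assists: −6 each step, so 50, 44, 38, 32, 26, 20 → 14.
Points: 31, 40, 49, 58, 67, 76 → 85 (+9 each step).
Combining the parts gives 14 assists, 85 points.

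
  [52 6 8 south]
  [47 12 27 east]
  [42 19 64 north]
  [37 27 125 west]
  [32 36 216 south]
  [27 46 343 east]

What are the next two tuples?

[22 57 512 north], [17 69 729 west]

First component: −5 each step; 52, 47, 42, 37, 32, 27 → 22 → 17.
Second component: 6, 12, 19, 27, 36, 46 → 57 → 69 (differences are 6, 7, 8, … (increasing by 1 each time)).
Third component goes 8, 27, 64, 125, 216, 343 → 512 → 729 (perfect cubes: 2³, 3³, 4³, …).
Direction: repeats south → east → north → west, so south, east, north, west, south, east → north → west.
Putting the parts together: [22 57 512 north] and then [17 69 729 west].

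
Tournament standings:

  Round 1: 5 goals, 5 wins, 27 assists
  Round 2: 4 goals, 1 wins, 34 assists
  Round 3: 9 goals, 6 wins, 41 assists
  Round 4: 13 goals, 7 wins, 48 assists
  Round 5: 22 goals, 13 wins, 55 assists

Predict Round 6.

Goals: each term is the sum of the two before it; 5, 4, 9, 13, 22 → 35.
Wins — each term is the sum of the two before it: 5, 1, 6, 7, 13 → 20.
Assists: 27, 34, 41, 48, 55 → 62 (+7 each step).
So the next row is 35 goals, 20 wins, 62 assists.

35 goals, 20 wins, 62 assists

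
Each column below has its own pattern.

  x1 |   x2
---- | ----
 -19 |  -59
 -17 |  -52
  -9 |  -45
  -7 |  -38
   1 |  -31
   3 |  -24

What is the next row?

11  -17

Column x1: alternating steps +2, +8, +2, +8, …; -19, -17, -9, -7, 1, 3 → 11.
Column x2: +7 each step; -59, -52, -45, -38, -31, -24 → -17.
So the next row is 11  -17.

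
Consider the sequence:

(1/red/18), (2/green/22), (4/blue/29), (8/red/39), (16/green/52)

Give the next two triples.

First coordinate: ×2 each step; 1, 2, 4, 8, 16 → 32 → 64.
Colour goes red, green, blue, red, green → blue → red (repeats red → green → blue).
For the third coordinate, differences are 4, 7, 10, … (increasing by 3 each time): 18, 22, 29, 39, 52 → 68 → 87.
Putting the parts together: (32/blue/68) and then (64/red/87).

(32/blue/68), (64/red/87)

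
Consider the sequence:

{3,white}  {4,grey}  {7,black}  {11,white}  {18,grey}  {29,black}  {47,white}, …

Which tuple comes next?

First value goes 3, 4, 7, 11, 18, 29, 47 → 76 (each term is the sum of the two before it).
Shade — repeats white → grey → black: white, grey, black, white, grey, black, white → grey.
Combining the parts gives {76,grey}.

{76,grey}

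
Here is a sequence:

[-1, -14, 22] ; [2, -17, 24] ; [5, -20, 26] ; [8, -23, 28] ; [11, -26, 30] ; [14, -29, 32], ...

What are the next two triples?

[17, -32, 34], [20, -35, 36]

First coordinate: -1, 2, 5, 8, 11, 14 → 17 → 20 (+3 each step).
For the second coordinate, −3 each step: -14, -17, -20, -23, -26, -29 → -32 → -35.
Third coordinate: +2 each step; 22, 24, 26, 28, 30, 32 → 34 → 36.
So the next two triples are [17, -32, 34] and [20, -35, 36].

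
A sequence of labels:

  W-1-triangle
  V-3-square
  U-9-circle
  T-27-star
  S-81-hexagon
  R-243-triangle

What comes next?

Letter — letters move back 1 place in the alphabet: W, V, U, T, S, R → Q.
For the second component, ×3 each step: 1, 3, 9, 27, 81, 243 → 729.
Shape — repeats triangle → square → circle → star → hexagon: triangle, square, circle, star, hexagon, triangle → square.
Putting it together: Q-729-square.

Q-729-square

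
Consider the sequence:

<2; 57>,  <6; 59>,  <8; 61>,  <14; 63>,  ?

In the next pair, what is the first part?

22

First part: each term is the sum of the two before it; 2, 6, 8, 14 → 22.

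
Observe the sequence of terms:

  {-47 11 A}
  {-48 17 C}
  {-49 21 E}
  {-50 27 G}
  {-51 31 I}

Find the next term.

{-52 37 K}

First slot: −1 each step; -47, -48, -49, -50, -51 → -52.
Second slot — alternating steps +6, +4, +6, +4, …: 11, 17, 21, 27, 31 → 37.
For the letter, letters move forward 2 places in the alphabet: A, C, E, G, I → K.
Putting it together: {-52 37 K}.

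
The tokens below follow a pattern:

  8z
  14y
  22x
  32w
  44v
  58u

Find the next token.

First component: differences are 6, 8, 10, … (increasing by 2 each time), so 8, 14, 22, 32, 44, 58 → 74.
Letter: z, y, x, w, v, u → t (letters move back 1 place in the alphabet).
Putting it together: 74t.

74t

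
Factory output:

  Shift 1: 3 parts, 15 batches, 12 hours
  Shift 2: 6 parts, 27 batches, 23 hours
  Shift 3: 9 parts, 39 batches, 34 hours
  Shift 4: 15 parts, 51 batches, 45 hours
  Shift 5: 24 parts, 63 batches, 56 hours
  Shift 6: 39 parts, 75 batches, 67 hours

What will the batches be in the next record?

Batches: +12 each step; 15, 27, 39, 51, 63, 75 → 87.

87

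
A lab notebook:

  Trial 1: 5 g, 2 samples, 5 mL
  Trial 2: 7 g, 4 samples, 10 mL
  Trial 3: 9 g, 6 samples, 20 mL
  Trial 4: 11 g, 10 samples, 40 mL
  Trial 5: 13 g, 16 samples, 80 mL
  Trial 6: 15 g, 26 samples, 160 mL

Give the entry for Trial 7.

G — +2 each step: 5, 7, 9, 11, 13, 15 → 17.
Samples goes 2, 4, 6, 10, 16, 26 → 42 (each term is the sum of the two before it).
ML goes 5, 10, 20, 40, 80, 160 → 320 (×2 each step).
Putting it together: 17 g, 42 samples, 320 mL.

17 g, 42 samples, 320 mL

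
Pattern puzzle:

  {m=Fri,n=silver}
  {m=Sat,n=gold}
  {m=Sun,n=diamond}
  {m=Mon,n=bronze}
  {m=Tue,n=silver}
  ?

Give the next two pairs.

M: runs through the weekdays Mon→Sun; Fri, Sat, Sun, Mon, Tue → Wed → Thu.
N — repeats silver → gold → diamond → bronze: silver, gold, diamond, bronze, silver → gold → diamond.
Putting the parts together: {m=Wed,n=gold} and then {m=Thu,n=diamond}.

{m=Wed,n=gold}, {m=Thu,n=diamond}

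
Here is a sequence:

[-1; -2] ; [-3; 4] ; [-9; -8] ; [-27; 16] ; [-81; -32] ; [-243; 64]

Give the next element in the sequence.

First coordinate: ×3 each step, so -1, -3, -9, -27, -81, -243 → -729.
Second coordinate: -2, 4, -8, 16, -32, 64 → -128 (×(-2) each step).
Putting it together: [-729; -128].

[-729; -128]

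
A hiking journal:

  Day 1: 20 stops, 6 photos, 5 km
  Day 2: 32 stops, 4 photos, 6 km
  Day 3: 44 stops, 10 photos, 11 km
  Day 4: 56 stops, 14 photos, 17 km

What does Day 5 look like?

Stops: +12 each step, so 20, 32, 44, 56 → 68.
Photos — each term is the sum of the two before it: 6, 4, 10, 14 → 24.
Km — each term is the sum of the two before it: 5, 6, 11, 17 → 28.
Combining the parts gives 68 stops, 24 photos, 28 km.

68 stops, 24 photos, 28 km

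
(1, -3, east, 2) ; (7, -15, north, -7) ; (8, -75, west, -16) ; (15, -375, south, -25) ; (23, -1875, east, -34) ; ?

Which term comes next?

(38, -9375, north, -43)

First coordinate goes 1, 7, 8, 15, 23 → 38 (each term is the sum of the two before it).
Second coordinate: -3, -15, -75, -375, -1875 → -9375 (×5 each step).
Direction: east, north, west, south, east → north (repeats east → north → west → south).
Fourth coordinate — −9 each step: 2, -7, -16, -25, -34 → -43.
Combining the parts gives (38, -9375, north, -43).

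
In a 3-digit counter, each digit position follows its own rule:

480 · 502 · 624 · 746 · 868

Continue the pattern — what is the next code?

980

For the first digit, +1 each step, mod 10: 4, 5, 6, 7, 8 → 9.
Second digit — +2 each step, mod 10: 8, 0, 2, 4, 6 → 8.
Third digit: +2 each step, mod 10, so 0, 2, 4, 6, 8 → 0.
So the next code is 980.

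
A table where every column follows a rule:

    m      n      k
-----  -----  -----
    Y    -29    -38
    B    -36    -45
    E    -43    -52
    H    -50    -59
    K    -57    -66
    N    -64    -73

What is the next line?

Column m: Y, B, E, H, K, N → Q (letters move forward 3 places in the alphabet, wrapping Z→A).
Column n: −7 each step; -29, -36, -43, -50, -57, -64 → -71.
Column k: -38, -45, -52, -59, -66, -73 → -80 (always 9 less than the column n).
So the next line is Q  -71  -80.

Q  -71  -80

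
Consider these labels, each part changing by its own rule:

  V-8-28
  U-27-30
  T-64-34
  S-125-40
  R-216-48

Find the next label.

Q-343-58

Letter — letters move back 1 place in the alphabet: V, U, T, S, R → Q.
For the second component, perfect cubes: 2³, 3³, 4³, …: 8, 27, 64, 125, 216 → 343.
Third component — differences are 2, 4, 6, … (increasing by 2 each time): 28, 30, 34, 40, 48 → 58.
Putting it together: Q-343-58.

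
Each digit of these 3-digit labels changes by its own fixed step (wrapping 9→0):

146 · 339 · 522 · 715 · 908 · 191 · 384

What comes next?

First digit: +2 each step, mod 10, so 1, 3, 5, 7, 9, 1, 3 → 5.
Second digit: −1 each step, mod 10; 4, 3, 2, 1, 0, 9, 8 → 7.
Third digit: +3 each step, mod 10; 6, 9, 2, 5, 8, 1, 4 → 7.
Putting it together: 577.

577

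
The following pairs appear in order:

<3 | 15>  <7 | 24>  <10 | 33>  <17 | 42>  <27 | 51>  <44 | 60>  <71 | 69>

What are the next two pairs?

<115 | 78>, <186 | 87>

First entry: each term is the sum of the two before it; 3, 7, 10, 17, 27, 44, 71 → 115 → 186.
Second entry — +9 each step: 15, 24, 33, 42, 51, 60, 69 → 78 → 87.
So the next two pairs are <115 | 78> and <186 | 87>.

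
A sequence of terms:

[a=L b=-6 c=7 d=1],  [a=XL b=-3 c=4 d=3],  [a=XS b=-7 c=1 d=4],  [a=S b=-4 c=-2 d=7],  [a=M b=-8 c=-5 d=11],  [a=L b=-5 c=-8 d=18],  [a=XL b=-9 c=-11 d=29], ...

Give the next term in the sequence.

[a=XS b=-6 c=-14 d=47]

A: L, XL, XS, S, M, L, XL → XS (repeats L → XL → XS → S → M).
B — alternating steps +3, −4, +3, −4, …: -6, -3, -7, -4, -8, -5, -9 → -6.
C — −3 each step: 7, 4, 1, -2, -5, -8, -11 → -14.
For the d, each term is the sum of the two before it: 1, 3, 4, 7, 11, 18, 29 → 47.
Combining the parts gives [a=XS b=-6 c=-14 d=47].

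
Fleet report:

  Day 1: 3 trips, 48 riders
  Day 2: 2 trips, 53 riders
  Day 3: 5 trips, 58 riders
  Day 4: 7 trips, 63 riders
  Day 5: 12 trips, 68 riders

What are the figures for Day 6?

19 trips, 73 riders

Trips goes 3, 2, 5, 7, 12 → 19 (each term is the sum of the two before it).
Riders: +5 each step, so 48, 53, 58, 63, 68 → 73.
So the next line is 19 trips, 73 riders.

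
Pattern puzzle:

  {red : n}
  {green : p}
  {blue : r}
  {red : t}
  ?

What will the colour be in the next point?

Colour: repeats red → green → blue, so red, green, blue, red → green.

green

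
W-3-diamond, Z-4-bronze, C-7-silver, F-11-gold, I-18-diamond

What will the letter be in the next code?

L

Letter — letters move forward 3 places in the alphabet, wrapping Z→A: W, Z, C, F, I → L.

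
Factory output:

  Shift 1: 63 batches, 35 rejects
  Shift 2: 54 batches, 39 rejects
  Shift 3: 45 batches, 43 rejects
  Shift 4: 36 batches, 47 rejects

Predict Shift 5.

27 batches, 51 rejects

Batches — −9 each step: 63, 54, 45, 36 → 27.
Rejects — +4 each step: 35, 39, 43, 47 → 51.
Combining the parts gives 27 batches, 51 rejects.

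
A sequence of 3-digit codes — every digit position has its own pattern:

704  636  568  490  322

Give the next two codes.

254, 186

First digit goes 7, 6, 5, 4, 3 → 2 → 1 (−1 each step, mod 10).
Second digit: +3 each step, mod 10, so 0, 3, 6, 9, 2 → 5 → 8.
Third digit: 4, 6, 8, 0, 2 → 4 → 6 (+2 each step, mod 10).
So the next two codes are 254 and 186.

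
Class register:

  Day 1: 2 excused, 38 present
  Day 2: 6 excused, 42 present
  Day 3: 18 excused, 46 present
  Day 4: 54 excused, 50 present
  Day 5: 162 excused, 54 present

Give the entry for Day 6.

486 excused, 58 present

Excused — ×3 each step: 2, 6, 18, 54, 162 → 486.
Present: 38, 42, 46, 50, 54 → 58 (+4 each step).
So the next line is 486 excused, 58 present.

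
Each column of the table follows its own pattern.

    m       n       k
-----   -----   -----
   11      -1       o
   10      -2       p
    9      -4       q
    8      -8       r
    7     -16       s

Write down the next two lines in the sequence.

6  -32  t; 5  -64  u

For the column m, −1 each step: 11, 10, 9, 8, 7 → 6 → 5.
Column n: ×2 each step; -1, -2, -4, -8, -16 → -32 → -64.
Column k: letters move forward 1 place in the alphabet, so o, p, q, r, s → t → u.
So the next two lines are 6  -32  t and 5  -64  u.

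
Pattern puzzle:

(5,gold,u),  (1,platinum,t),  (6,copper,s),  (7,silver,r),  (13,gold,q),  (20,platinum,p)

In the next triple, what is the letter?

Letter: u, t, s, r, q, p → o (letters move back 1 place in the alphabet).

o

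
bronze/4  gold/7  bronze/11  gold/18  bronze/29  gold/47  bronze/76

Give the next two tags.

Rank: alternates bronze ↔ gold, so bronze, gold, bronze, gold, bronze, gold, bronze → gold → bronze.
Second component — each term is the sum of the two before it: 4, 7, 11, 18, 29, 47, 76 → 123 → 199.
So the next two tags are gold/123 and bronze/199.

gold/123 then bronze/199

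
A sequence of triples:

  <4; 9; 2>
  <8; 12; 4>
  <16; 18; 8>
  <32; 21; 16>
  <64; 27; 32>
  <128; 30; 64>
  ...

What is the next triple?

First entry: ×2 each step; 4, 8, 16, 32, 64, 128 → 256.
Second entry: 9, 12, 18, 21, 27, 30 → 36 (alternating steps +3, +6, +3, +6, …).
Third entry: ×2 each step, so 2, 4, 8, 16, 32, 64 → 128.
Combining the parts gives <256; 36; 128>.

<256; 36; 128>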